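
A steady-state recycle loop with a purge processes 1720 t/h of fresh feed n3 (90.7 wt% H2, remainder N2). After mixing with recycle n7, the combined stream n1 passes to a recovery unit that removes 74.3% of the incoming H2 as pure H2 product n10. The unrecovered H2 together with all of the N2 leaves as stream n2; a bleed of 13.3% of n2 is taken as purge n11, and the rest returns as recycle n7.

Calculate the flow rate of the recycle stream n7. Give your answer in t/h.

N2 enters only via n3 and leaves only via the purge: 1720×0.093 = 0.133×(N2 in n2), and the recovery unit passes all N2, so N2 in n1 = N2 in n2 = 1202.7 t/h.
H2 in n1: m_A = 1720×0.907 + (1−0.133)·(1−0.743)·m_A, so m_A = 1560/0.7772 = 2007.3 t/h.
n2 = (1−0.743)×2007.3 + 1202.7 = 1718.6 t/h.
Recycle n7 = (1−0.133)×1718.6 = 1490 t/h.

1490 t/h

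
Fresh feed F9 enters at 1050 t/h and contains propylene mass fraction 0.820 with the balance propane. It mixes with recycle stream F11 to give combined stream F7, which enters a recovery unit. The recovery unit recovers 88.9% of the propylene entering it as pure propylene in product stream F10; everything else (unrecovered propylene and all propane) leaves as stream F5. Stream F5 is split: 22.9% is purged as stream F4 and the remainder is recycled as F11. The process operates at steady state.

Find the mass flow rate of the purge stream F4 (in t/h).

212.9 t/h

propane enters only via F9 and leaves only via the purge: 1050×0.180 = 0.229×(propane in F5), and the recovery unit passes all propane, so propane in F7 = propane in F5 = 825.33 t/h.
propylene in F7: m_A = 1050×0.820 + (1−0.229)·(1−0.889)·m_A, so m_A = 861/0.9144 = 941.58 t/h.
F5 = (1−0.889)×941.58 + 825.33 = 929.84 t/h.
Purge F4 = 0.229×929.84 = 212.93 t/h.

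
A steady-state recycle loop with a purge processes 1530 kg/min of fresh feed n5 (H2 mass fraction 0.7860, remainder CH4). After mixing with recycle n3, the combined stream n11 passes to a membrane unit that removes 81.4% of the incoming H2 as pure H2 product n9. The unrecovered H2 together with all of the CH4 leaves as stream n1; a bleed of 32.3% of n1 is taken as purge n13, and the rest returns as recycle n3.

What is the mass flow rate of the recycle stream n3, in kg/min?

CH4 enters only via n5 and leaves only via the purge: 1530×0.214 = 0.323×(CH4 in n1), and the membrane unit passes all CH4, so CH4 in n11 = CH4 in n1 = 1013.7 kg/min.
H2 in n11: m_A = 1530×0.786 + (1−0.323)·(1−0.814)·m_A, so m_A = 1202.6/0.8741 = 1375.8 kg/min.
n1 = (1−0.814)×1375.8 + 1013.7 = 1269.6 kg/min.
Recycle n3 = (1−0.323)×1269.6 = 859.51 kg/min.

859.5 kg/min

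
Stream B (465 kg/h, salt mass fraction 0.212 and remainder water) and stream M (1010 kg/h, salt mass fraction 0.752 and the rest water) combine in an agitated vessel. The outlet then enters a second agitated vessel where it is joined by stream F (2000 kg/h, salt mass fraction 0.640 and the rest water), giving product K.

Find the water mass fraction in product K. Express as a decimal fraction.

Overall, product flow = 3475 kg/h.
water in = 465×0.788 + 1010×0.248 + 2000×0.360 = 1336.9 kg/h.
water fraction in K = 0.385.

0.385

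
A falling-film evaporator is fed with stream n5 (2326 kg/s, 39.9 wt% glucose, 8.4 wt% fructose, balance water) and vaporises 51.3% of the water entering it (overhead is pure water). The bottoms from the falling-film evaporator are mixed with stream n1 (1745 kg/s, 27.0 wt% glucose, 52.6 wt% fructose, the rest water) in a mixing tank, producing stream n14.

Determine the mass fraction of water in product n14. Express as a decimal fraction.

0.273

Vapour removed = 0.513×0.517×2326 = 616.9 kg/s; concentrate = 1709.1 kg/s.
water reaching the mixer = 585.64 (from concentrate) + 1745×0.204 = 941.62 kg/s.
Product flow = 1709.1 + 1745 = 3454.1 kg/s; water fraction = 0.273.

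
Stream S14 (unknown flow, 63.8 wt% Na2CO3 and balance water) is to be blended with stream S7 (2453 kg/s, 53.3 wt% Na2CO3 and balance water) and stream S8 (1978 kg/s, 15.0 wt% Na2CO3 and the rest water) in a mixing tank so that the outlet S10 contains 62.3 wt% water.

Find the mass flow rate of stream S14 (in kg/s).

254.2 kg/s

Let S14 be the unknown flow. Total out = 4431 + S14.
water balance: 2826.9 + 0.362·S14 = 0.623·(4431 + S14)
(0.362 − 0.623)·S14 = 0.623×4431 − 2826.9 = -66.338
S14 = -66.338 / -0.261 = 254.17 kg/s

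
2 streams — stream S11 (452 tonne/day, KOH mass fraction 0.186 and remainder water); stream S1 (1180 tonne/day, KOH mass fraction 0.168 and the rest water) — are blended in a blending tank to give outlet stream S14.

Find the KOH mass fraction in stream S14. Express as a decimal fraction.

Total flow out = 452 + 1180 = 1632 tonne/day.
KOH in = 452×0.186 + 1180×0.168 = 282.31 tonne/day.
KOH mass fraction in S14 = 282.31/1632 = 0.173.

0.173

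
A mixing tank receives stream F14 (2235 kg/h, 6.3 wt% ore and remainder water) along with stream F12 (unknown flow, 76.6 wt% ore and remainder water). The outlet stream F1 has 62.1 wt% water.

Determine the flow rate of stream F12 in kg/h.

Let F12 be the unknown flow. Total out = 2235 + F12.
water balance: 2094.2 + 0.234·F12 = 0.621·(2235 + F12)
(0.234 − 0.621)·F12 = 0.621×2235 − 2094.2 = -706.26
F12 = -706.26 / -0.387 = 1825 kg/h

1825 kg/h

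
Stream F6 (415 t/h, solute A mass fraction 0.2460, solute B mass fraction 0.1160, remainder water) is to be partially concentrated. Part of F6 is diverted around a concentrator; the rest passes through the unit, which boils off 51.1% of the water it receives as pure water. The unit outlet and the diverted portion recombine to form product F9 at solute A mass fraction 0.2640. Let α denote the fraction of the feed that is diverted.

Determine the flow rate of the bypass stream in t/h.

328.2 t/h

All 415×0.246 = 102.09 t/h of solute A reaches F9, so F9 = 102.09/0.264 = 386.7 t/h and vapour = 28.295 t/h.
The evaporator receives (1−α)·415 of feed at 0.638 water and removes 0.511 of that water:
0.511×0.638×(1−α)×415 = 28.295
(1−α) = 28.295/135.3 = 0.2091;  α = 0.7909.
Bypass flow = 0.7909×415 = 328.21 t/h.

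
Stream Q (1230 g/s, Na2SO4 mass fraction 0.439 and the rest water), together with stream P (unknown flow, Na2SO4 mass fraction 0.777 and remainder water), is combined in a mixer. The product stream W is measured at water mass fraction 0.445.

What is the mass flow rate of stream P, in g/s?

Let P be the unknown flow. Total out = 1230 + P.
water balance: 690.03 + 0.223·P = 0.445·(1230 + P)
(0.223 − 0.445)·P = 0.445×1230 − 690.03 = -142.68
P = -142.68 / -0.222 = 642.7 g/s

642.7 g/s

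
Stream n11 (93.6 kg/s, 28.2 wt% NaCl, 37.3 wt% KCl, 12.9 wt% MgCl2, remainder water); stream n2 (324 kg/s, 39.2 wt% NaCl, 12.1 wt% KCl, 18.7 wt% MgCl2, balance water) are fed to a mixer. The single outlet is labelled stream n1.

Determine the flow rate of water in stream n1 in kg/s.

water out = water in = 93.6×0.216 + 324×0.300 = 117.42 kg/s.

117.4 kg/s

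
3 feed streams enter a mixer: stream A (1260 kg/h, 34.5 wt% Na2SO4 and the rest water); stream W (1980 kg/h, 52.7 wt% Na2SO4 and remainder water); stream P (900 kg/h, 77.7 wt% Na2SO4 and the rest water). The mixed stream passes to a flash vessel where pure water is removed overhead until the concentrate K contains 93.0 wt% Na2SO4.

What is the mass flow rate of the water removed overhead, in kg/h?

Na2SO4 entering = 1260×0.345 + 1980×0.527 + 900×0.777 = 2177.5 kg/h.
All Na2SO4 reports to K, so K = 2177.5/0.930 = 2341.4 kg/h.
Total feed = 4140 kg/h; overhead = 4140 − 2341.4 = 1798.6 kg/h.

1799 kg/h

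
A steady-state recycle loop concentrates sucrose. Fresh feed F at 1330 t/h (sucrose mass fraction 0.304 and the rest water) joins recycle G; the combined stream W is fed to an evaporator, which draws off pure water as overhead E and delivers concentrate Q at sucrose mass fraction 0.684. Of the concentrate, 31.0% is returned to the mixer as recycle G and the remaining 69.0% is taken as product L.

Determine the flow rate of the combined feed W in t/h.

Overall sucrose balance (none leaves overhead): sucrose in fresh feed = sucrose in product, i.e. 1330×0.304 = (1−0.310)·Q·0.684.
Q = 404.32/(0.684×0.690) = 856.68 t/h.
Recycle G = 0.310×856.68 = 265.57 t/h.
Combined feed W = 1330 + 265.57 = 1595.6 t/h.

1596 t/h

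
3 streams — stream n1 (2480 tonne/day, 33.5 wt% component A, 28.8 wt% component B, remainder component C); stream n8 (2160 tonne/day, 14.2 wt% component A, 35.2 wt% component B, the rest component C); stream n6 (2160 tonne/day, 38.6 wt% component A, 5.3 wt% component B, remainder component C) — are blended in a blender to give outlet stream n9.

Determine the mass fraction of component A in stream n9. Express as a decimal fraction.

0.290

Total flow out = 2480 + 2160 + 2160 = 6800 tonne/day.
component A in = 2480×0.335 + 2160×0.142 + 2160×0.386 = 1971.3 tonne/day.
component A mass fraction in n9 = 1971.3/6800 = 0.290.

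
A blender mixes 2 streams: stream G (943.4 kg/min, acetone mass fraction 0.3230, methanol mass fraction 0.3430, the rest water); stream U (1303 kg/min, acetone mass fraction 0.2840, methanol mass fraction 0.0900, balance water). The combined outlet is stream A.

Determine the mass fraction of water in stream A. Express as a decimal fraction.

0.5034

Total flow out = 943.4 + 1303 = 2246.4 kg/min.
water in = 943.4×0.334 + 1303×0.626 = 1130.8 kg/min.
water mass fraction in A = 1130.8/2246.4 = 0.5034.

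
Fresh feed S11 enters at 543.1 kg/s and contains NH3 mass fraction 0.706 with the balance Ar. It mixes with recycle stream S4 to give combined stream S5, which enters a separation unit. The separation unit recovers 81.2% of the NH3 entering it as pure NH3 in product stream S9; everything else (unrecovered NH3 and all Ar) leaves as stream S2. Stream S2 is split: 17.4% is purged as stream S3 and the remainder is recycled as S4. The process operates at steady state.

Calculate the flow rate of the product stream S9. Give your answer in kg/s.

368.6 kg/s

NH3 in S5: m_A = 543.1×0.706 + (1−0.174)·(1−0.812)·m_A, so m_A = 383.43/0.8447 = 453.92 kg/s.
Product S9 = 0.812×453.92 = 368.58 kg/s.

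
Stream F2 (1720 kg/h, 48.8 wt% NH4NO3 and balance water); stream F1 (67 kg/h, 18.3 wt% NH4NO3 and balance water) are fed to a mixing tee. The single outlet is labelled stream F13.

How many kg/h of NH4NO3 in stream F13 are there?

851.6 kg/h

NH4NO3 out = NH4NO3 in = 1720×0.488 + 67×0.183 = 851.62 kg/h.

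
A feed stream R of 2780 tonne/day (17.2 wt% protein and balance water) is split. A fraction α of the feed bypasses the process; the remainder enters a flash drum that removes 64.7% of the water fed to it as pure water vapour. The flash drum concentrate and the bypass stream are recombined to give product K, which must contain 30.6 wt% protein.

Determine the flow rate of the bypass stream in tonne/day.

All 2780×0.172 = 478.16 tonne/day of protein reaches K, so K = 478.16/0.306 = 1562.6 tonne/day and vapour = 1217.4 tonne/day.
The evaporator receives (1−α)·2780 of feed at 0.828 water and removes 0.647 of that water:
0.647×0.828×(1−α)×2780 = 1217.4
(1−α) = 1217.4/1489.3 = 0.8174;  α = 0.1826.
Bypass flow = 0.1826×2780 = 507.55 tonne/day.

507.6 tonne/day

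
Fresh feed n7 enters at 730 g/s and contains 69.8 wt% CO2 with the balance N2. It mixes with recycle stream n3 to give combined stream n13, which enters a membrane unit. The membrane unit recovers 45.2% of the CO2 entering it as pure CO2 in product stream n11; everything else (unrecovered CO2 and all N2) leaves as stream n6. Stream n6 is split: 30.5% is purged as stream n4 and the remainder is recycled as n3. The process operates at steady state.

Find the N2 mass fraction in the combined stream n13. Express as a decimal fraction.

N2 enters only via n7 and leaves only via the purge: 730×0.302 = 0.305×(N2 in n6), and the membrane unit passes all N2, so N2 in n13 = N2 in n6 = 722.82 g/s.
CO2 in n13: m_A = 730×0.698 + (1−0.305)·(1−0.452)·m_A, so m_A = 509.54/0.6191 = 822.98 g/s.
n13 = 822.98 + 722.82 = 1545.8 g/s.
N2 fraction in n13 = 722.82/1545.8 = 0.468.

0.468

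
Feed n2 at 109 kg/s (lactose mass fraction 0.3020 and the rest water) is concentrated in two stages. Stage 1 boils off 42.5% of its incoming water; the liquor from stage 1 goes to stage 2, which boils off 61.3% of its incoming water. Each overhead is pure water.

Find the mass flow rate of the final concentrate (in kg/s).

49.85 kg/s

water in feed = 109×0.698 = 76.082 kg/s.
After stage 1: water left = (1−0.425)×76.082 = 43.747; stream total = 76.665 kg/s.
After stage 2: water left = (1−0.613)×43.747 = 16.93; final concentrate = 49.848 kg/s.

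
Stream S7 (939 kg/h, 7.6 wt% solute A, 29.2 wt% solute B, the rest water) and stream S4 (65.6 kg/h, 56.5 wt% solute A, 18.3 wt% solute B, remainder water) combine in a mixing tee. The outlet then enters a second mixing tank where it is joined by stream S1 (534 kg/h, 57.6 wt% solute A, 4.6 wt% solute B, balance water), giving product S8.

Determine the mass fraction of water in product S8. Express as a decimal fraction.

Overall, product flow = 1538.6 kg/h.
water in = 939×0.632 + 65.6×0.252 + 534×0.378 = 811.83 kg/h.
water fraction in S8 = 0.528.

0.528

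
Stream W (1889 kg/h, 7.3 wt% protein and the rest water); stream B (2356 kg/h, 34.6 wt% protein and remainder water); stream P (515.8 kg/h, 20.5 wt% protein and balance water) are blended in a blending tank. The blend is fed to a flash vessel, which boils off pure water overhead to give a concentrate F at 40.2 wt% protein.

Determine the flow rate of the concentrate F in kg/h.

protein entering = 1889×0.073 + 2356×0.346 + 515.8×0.205 = 1058.8 kg/h.
All protein reports to F, so F = 1058.8/0.402 = 2633.9 kg/h.

2634 kg/h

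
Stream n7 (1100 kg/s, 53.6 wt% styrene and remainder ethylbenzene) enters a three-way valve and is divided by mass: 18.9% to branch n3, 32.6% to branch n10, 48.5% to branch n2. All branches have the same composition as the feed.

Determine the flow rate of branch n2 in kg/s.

Branch n2 flow = 0.485×1100 = 533.5 kg/s.

533.5 kg/s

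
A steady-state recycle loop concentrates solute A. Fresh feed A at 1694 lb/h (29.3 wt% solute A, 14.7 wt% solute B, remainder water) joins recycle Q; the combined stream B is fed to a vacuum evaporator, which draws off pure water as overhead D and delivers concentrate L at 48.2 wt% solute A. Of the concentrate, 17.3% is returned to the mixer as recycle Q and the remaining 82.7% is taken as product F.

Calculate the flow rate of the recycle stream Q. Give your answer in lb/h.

215.4 lb/h

Overall solute A balance (none leaves overhead): solute A in fresh feed = solute A in product, i.e. 1694×0.293 = (1−0.173)·L·0.482.
L = 496.34/(0.482×0.827) = 1245.2 lb/h.
Recycle Q = 0.173×1245.2 = 215.41 lb/h.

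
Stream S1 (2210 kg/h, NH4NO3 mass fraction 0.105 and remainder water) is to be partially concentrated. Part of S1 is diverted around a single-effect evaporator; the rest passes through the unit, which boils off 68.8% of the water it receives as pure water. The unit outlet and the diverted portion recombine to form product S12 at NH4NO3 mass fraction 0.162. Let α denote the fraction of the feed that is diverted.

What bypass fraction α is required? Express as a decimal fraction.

0.429

All 2210×0.105 = 232.05 kg/h of NH4NO3 reaches S12, so S12 = 232.05/0.162 = 1432.4 kg/h and vapour = 777.59 kg/h.
The evaporator receives (1−α)·2210 of feed at 0.895 water and removes 0.688 of that water:
0.688×0.895×(1−α)×2210 = 777.59
(1−α) = 777.59/1360.8 = 0.5714;  α = 0.4286.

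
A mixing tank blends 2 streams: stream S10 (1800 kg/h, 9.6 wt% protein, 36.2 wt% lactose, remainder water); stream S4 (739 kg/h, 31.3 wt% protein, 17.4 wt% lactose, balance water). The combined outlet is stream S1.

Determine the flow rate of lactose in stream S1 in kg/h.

lactose out = lactose in = 1800×0.362 + 739×0.174 = 780.19 kg/h.

780.2 kg/h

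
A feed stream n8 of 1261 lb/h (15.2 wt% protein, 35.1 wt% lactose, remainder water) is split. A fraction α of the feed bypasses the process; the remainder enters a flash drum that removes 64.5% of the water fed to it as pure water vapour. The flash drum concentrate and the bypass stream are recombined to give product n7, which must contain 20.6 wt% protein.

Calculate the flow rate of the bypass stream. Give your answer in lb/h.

229.8 lb/h

All 1261×0.152 = 191.67 lb/h of protein reaches n7, so n7 = 191.67/0.206 = 930.45 lb/h and vapour = 330.55 lb/h.
The evaporator receives (1−α)·1261 of feed at 0.497 water and removes 0.645 of that water:
0.645×0.497×(1−α)×1261 = 330.55
(1−α) = 330.55/404.23 = 0.8177;  α = 0.1823.
Bypass flow = 0.1823×1261 = 229.84 lb/h.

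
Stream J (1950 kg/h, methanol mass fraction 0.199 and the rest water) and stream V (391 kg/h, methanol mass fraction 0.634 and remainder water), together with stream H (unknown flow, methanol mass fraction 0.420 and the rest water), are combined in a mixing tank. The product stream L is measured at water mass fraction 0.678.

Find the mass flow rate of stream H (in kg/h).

Let H be the unknown flow. Total out = 2341 + H.
water balance: 1705.1 + 0.580·H = 0.678·(2341 + H)
(0.580 − 0.678)·H = 0.678×2341 − 1705.1 = -117.86
H = -117.86 / -0.098 = 1202.6 kg/h

1203 kg/h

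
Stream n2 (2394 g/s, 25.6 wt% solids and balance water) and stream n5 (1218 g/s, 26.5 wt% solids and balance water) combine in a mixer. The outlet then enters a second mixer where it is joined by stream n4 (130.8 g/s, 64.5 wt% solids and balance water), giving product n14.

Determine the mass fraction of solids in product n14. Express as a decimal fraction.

0.2725

Overall, product flow = 3742.8 g/s.
solids in = 2394×0.256 + 1218×0.265 + 130.8×0.645 = 1020 g/s.
solids fraction in n14 = 0.2725.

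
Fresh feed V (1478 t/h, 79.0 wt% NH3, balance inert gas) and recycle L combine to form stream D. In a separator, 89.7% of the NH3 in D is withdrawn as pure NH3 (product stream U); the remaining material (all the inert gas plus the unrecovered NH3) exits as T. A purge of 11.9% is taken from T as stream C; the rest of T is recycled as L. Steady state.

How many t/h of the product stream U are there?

NH3 in D: m_A = 1478×0.790 + (1−0.119)·(1−0.897)·m_A, so m_A = 1167.6/0.9093 = 1284.1 t/h.
Product U = 0.897×1284.1 = 1151.9 t/h.

1152 t/h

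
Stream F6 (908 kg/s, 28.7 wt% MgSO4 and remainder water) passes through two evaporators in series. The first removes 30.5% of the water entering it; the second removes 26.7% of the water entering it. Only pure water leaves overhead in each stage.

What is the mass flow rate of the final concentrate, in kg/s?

water in feed = 908×0.713 = 647.4 kg/s.
After stage 1: water left = (1−0.305)×647.4 = 449.95; stream total = 710.54 kg/s.
After stage 2: water left = (1−0.267)×449.95 = 329.81; final concentrate = 590.41 kg/s.

590.4 kg/s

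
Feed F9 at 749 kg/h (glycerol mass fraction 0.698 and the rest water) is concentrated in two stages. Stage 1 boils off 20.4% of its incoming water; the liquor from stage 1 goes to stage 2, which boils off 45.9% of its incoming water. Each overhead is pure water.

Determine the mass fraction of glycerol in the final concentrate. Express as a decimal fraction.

0.843

water in feed = 749×0.302 = 226.2 kg/h.
After stage 1: water left = (1−0.204)×226.2 = 180.05; stream total = 702.86 kg/h.
After stage 2: water left = (1−0.459)×180.05 = 97.409; final concentrate = 620.21 kg/h.
glycerol fraction = 522.8/620.21 = 0.843.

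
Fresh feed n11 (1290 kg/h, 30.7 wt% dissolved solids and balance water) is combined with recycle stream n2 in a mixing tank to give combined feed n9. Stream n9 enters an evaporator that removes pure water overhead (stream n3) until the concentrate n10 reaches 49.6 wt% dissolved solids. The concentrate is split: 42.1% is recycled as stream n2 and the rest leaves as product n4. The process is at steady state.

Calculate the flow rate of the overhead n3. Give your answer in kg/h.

Overall dissolved solids balance (none leaves overhead): dissolved solids in fresh feed = dissolved solids in product, i.e. 1290×0.307 = (1−0.421)·n10·0.496.
n10 = 396.03/(0.496×0.579) = 1379 kg/h.
Recycle n2 = 0.421×1379 = 580.56 kg/h.
Combined feed n9 = 1290 + 580.56 = 1870.6 kg/h.
Overhead n3 = n9 − n10 = 1870.6 − 1379 = 491.55 kg/h.

491.6 kg/h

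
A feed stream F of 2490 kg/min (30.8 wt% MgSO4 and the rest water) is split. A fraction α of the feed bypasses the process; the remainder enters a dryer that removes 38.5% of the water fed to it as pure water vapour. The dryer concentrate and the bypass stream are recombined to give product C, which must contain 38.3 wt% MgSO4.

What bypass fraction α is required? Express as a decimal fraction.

0.265

All 2490×0.308 = 766.92 kg/min of MgSO4 reaches C, so C = 766.92/0.383 = 2002.4 kg/min and vapour = 487.6 kg/min.
The evaporator receives (1−α)·2490 of feed at 0.692 water and removes 0.385 of that water:
0.385×0.692×(1−α)×2490 = 487.6
(1−α) = 487.6/663.39 = 0.7350;  α = 0.2650.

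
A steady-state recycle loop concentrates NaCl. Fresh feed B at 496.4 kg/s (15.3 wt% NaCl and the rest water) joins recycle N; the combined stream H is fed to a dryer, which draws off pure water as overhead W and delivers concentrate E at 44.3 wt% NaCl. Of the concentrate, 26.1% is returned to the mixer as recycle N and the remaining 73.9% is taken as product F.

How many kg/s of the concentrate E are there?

232 kg/s

Overall NaCl balance (none leaves overhead): NaCl in fresh feed = NaCl in product, i.e. 496.4×0.153 = (1−0.261)·E·0.443.
E = 75.949/(0.443×0.739) = 231.99 kg/s.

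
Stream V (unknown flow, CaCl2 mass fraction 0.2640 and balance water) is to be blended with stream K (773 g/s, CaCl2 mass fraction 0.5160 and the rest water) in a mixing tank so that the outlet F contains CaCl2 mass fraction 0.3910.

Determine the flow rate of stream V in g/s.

Let V be the unknown flow. Total out = 773 + V.
CaCl2 balance: 398.87 + 0.264·V = 0.391·(773 + V)
(0.264 − 0.391)·V = 0.391×773 − 398.87 = -96.625
V = -96.625 / -0.127 = 760.83 g/s

760.8 g/s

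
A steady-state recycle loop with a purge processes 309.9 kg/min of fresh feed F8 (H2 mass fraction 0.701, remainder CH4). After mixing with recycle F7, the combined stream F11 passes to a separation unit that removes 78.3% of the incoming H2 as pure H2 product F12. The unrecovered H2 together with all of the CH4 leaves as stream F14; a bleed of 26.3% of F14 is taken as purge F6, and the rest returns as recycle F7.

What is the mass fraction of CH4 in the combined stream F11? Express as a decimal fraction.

CH4 enters only via F8 and leaves only via the purge: 309.9×0.299 = 0.263×(CH4 in F14), and the separation unit passes all CH4, so CH4 in F11 = CH4 in F14 = 352.32 kg/min.
H2 in F11: m_A = 309.9×0.701 + (1−0.263)·(1−0.783)·m_A, so m_A = 217.24/0.8401 = 258.6 kg/min.
F11 = 258.6 + 352.32 = 610.92 kg/min.
CH4 fraction in F11 = 352.32/610.92 = 0.577.

0.577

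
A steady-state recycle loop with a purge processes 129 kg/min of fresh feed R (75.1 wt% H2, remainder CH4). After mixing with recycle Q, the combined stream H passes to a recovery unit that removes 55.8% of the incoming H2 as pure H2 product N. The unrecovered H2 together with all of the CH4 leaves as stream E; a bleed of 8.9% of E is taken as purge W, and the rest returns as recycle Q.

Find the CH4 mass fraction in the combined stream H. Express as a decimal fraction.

0.690

CH4 enters only via R and leaves only via the purge: 129×0.249 = 0.089×(CH4 in E), and the recovery unit passes all CH4, so CH4 in H = CH4 in E = 360.91 kg/min.
H2 in H: m_A = 129×0.751 + (1−0.089)·(1−0.558)·m_A, so m_A = 96.879/0.5973 = 162.18 kg/min.
H = 162.18 + 360.91 = 523.09 kg/min.
CH4 fraction in H = 360.91/523.09 = 0.690.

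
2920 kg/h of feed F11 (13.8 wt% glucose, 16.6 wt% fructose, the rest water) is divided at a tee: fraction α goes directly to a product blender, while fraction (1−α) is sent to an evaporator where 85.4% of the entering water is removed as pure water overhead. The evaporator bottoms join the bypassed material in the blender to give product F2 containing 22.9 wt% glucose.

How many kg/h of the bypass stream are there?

967.8 kg/h

All 2920×0.138 = 402.96 kg/h of glucose reaches F2, so F2 = 402.96/0.229 = 1759.7 kg/h and vapour = 1160.3 kg/h.
The evaporator receives (1−α)·2920 of feed at 0.696 water and removes 0.854 of that water:
0.854×0.696×(1−α)×2920 = 1160.3
(1−α) = 1160.3/1735.6 = 0.6686;  α = 0.3314.
Bypass flow = 0.3314×2920 = 967.81 kg/h.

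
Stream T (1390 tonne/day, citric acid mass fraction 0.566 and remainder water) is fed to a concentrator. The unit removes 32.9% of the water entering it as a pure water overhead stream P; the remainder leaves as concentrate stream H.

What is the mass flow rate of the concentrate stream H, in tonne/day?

1192 tonne/day

water entering = 1390×0.434 = 603.26 tonne/day; overhead removed = 0.329×603.26 = 198.47 tonne/day.
Concentrate = 1390 − 198.47 = 1191.5 tonne/day.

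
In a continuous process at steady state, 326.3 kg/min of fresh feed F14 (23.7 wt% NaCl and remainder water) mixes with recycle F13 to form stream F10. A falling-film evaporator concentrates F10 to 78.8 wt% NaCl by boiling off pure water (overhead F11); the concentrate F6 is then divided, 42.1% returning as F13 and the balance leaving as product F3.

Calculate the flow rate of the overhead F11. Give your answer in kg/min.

Overall NaCl balance (none leaves overhead): NaCl in fresh feed = NaCl in product, i.e. 326.3×0.237 = (1−0.421)·F6·0.788.
F6 = 77.333/(0.788×0.579) = 169.5 kg/min.
Recycle F13 = 0.421×169.5 = 71.358 kg/min.
Combined feed F10 = 326.3 + 71.358 = 397.66 kg/min.
Overhead F11 = F10 − F6 = 397.66 − 169.5 = 228.16 kg/min.

228.2 kg/min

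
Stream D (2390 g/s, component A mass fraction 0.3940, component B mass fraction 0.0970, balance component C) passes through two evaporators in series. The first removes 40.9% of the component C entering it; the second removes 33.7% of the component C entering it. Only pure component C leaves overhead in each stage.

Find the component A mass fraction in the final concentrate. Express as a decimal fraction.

0.5706

component C in feed = 2390×0.509 = 1216.5 g/s.
After stage 1: component C left = (1−0.409)×1216.5 = 718.96; stream total = 1892.4 g/s.
After stage 2: component C left = (1−0.337)×718.96 = 476.67; final concentrate = 1650.2 g/s.
component A fraction = 941.66/1650.2 = 0.5706.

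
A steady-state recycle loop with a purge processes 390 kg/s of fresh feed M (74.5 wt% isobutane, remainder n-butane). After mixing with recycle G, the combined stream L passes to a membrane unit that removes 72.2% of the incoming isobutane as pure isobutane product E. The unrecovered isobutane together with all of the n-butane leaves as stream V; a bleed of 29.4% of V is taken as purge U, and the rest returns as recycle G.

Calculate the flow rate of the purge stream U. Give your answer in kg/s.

n-butane enters only via M and leaves only via the purge: 390×0.255 = 0.294×(n-butane in V), and the membrane unit passes all n-butane, so n-butane in L = n-butane in V = 338.27 kg/s.
isobutane in L: m_A = 390×0.745 + (1−0.294)·(1−0.722)·m_A, so m_A = 290.55/0.8037 = 361.5 kg/s.
V = (1−0.722)×361.5 + 338.27 = 438.76 kg/s.
Purge U = 0.294×438.76 = 129 kg/s.

129 kg/s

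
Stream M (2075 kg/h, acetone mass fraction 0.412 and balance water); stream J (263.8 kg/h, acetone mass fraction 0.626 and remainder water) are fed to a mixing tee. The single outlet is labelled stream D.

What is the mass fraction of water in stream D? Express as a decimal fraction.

Total flow out = 2075 + 263.8 = 2338.8 kg/h.
water in = 2075×0.588 + 263.8×0.374 = 1318.8 kg/h.
water mass fraction in D = 1318.8/2338.8 = 0.564.

0.564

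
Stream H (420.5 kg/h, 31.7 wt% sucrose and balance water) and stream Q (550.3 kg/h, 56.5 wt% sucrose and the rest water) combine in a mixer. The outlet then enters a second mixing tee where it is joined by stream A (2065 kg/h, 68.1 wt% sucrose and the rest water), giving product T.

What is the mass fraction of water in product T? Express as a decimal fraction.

0.390

Overall, product flow = 3035.8 kg/h.
water in = 420.5×0.683 + 550.3×0.435 + 2065×0.319 = 1185.3 kg/h.
water fraction in T = 0.390.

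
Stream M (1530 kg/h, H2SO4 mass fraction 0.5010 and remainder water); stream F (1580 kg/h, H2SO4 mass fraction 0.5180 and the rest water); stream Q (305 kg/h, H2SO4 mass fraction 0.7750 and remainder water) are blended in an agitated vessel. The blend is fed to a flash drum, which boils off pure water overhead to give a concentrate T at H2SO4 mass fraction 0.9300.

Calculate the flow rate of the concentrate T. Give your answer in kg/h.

H2SO4 entering = 1530×0.501 + 1580×0.518 + 305×0.775 = 1821.3 kg/h.
All H2SO4 reports to T, so T = 1821.3/0.930 = 1958.4 kg/h.

1958 kg/h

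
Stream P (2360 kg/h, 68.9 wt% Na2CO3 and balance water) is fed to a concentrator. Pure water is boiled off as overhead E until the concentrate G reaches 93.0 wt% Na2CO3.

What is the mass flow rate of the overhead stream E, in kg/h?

Na2CO3 is conserved: 2360×0.689 = 1626 kg/h all reports to the concentrate.
Concentrate = 1626/(target fraction) = 1748.4 kg/h.
Overhead = 2360 − 1748.4 = 611.57 kg/h.

611.6 kg/h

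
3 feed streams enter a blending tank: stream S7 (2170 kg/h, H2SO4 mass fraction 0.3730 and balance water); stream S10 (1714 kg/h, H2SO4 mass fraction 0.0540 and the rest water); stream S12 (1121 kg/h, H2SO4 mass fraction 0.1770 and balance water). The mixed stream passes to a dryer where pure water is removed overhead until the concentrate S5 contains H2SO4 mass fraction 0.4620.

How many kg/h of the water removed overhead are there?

H2SO4 entering = 2170×0.373 + 1714×0.054 + 1121×0.177 = 1100.4 kg/h.
All H2SO4 reports to S5, so S5 = 1100.4/0.462 = 2381.8 kg/h.
Total feed = 5005 kg/h; overhead = 5005 − 2381.8 = 2623.2 kg/h.

2623 kg/h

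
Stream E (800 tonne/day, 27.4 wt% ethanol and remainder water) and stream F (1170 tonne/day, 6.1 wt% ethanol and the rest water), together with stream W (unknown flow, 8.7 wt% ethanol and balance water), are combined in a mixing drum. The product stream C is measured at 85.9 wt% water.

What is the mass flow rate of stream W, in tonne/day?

237 tonne/day

Let W be the unknown flow. Total out = 1970 + W.
water balance: 1679.4 + 0.913·W = 0.859·(1970 + W)
(0.913 − 0.859)·W = 0.859×1970 − 1679.4 = 12.8
W = 12.8 / 0.054 = 237.04 tonne/day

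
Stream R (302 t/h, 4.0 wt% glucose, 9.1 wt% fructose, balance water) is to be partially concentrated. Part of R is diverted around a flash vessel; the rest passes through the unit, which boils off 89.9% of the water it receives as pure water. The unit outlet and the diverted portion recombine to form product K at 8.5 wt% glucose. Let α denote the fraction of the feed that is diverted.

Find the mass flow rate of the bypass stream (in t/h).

All 302×0.040 = 12.08 t/h of glucose reaches K, so K = 12.08/0.085 = 142.12 t/h and vapour = 159.88 t/h.
The evaporator receives (1−α)·302 of feed at 0.869 water and removes 0.899 of that water:
0.899×0.869×(1−α)×302 = 159.88
(1−α) = 159.88/235.93 = 0.6777;  α = 0.3223.
Bypass flow = 0.3223×302 = 97.346 t/h.

97.35 t/h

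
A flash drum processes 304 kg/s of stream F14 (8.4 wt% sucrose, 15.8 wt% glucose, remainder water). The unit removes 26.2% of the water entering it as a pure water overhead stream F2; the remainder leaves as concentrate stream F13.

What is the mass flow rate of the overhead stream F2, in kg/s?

water entering = 304×0.758 = 230.43 kg/s; overhead removed = 0.262×230.43 = 60.373 kg/s.

60.37 kg/s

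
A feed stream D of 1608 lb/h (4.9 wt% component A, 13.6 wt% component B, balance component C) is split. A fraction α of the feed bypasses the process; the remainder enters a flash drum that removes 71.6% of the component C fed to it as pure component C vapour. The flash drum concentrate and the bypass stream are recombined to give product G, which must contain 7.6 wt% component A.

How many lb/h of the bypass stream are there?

All 1608×0.049 = 78.792 lb/h of component A reaches G, so G = 78.792/0.076 = 1036.7 lb/h and vapour = 571.26 lb/h.
The evaporator receives (1−α)·1608 of feed at 0.815 component C and removes 0.716 of that component C:
0.716×0.815×(1−α)×1608 = 571.26
(1−α) = 571.26/938.33 = 0.6088;  α = 0.3912.
Bypass flow = 0.3912×1608 = 629.04 lb/h.

629 lb/h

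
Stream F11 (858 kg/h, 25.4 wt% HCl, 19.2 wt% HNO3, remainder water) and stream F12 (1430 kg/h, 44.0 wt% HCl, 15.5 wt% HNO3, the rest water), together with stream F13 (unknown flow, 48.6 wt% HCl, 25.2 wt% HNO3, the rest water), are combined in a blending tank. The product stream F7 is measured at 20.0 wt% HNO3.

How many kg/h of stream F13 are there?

1370 kg/h

Let F13 be the unknown flow. Total out = 2288 + F13.
HNO3 balance: 386.39 + 0.252·F13 = 0.200·(2288 + F13)
(0.252 − 0.200)·F13 = 0.200×2288 − 386.39 = 71.214
F13 = 71.214 / 0.052 = 1369.5 kg/h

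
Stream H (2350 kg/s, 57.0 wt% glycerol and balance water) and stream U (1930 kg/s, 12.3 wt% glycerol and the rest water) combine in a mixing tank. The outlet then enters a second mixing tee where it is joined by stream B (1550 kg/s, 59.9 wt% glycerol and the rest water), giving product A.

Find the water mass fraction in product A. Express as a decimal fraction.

0.5703

Overall, product flow = 5830 kg/s.
water in = 2350×0.430 + 1930×0.877 + 1550×0.401 = 3324.7 kg/s.
water fraction in A = 0.5703.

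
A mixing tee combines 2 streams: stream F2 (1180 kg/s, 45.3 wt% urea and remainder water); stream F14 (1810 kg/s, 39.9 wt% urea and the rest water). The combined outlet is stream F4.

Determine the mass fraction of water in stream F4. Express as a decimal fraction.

0.580

Total flow out = 1180 + 1810 = 2990 kg/s.
water in = 1180×0.547 + 1810×0.601 = 1733.3 kg/s.
water mass fraction in F4 = 1733.3/2990 = 0.580.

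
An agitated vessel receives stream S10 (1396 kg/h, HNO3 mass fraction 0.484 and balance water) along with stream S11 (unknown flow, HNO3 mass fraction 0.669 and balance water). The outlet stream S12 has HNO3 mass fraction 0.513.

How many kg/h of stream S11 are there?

Let S11 be the unknown flow. Total out = 1396 + S11.
HNO3 balance: 675.66 + 0.669·S11 = 0.513·(1396 + S11)
(0.669 − 0.513)·S11 = 0.513×1396 − 675.66 = 40.484
S11 = 40.484 / 0.156 = 259.51 kg/h

259.5 kg/h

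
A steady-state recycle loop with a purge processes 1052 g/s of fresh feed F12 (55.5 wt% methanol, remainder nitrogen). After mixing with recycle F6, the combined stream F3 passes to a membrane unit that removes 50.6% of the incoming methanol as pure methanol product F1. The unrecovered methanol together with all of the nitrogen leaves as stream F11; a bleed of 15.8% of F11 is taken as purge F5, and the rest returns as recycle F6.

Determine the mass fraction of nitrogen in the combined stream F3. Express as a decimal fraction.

nitrogen enters only via F12 and leaves only via the purge: 1052×0.445 = 0.158×(nitrogen in F11), and the membrane unit passes all nitrogen, so nitrogen in F3 = nitrogen in F11 = 2962.9 g/s.
methanol in F3: m_A = 1052×0.555 + (1−0.158)·(1−0.506)·m_A, so m_A = 583.86/0.5841 = 999.67 g/s.
F3 = 999.67 + 2962.9 = 3962.6 g/s.
nitrogen fraction in F3 = 2962.9/3962.6 = 0.7477.

0.7477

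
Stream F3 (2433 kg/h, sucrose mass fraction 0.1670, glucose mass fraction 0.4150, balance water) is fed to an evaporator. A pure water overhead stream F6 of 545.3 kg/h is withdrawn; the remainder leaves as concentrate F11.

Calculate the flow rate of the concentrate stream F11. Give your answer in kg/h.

Concentrate = 2433 − 545.3 = 1887.7 kg/h.

1888 kg/h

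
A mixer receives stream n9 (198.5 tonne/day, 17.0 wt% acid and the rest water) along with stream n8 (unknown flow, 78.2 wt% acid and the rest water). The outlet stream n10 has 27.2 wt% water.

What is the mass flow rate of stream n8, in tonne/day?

2051 tonne/day

Let n8 be the unknown flow. Total out = 198.5 + n8.
water balance: 164.75 + 0.218·n8 = 0.272·(198.5 + n8)
(0.218 − 0.272)·n8 = 0.272×198.5 − 164.75 = -110.76
n8 = -110.76 / -0.054 = 2051.2 tonne/day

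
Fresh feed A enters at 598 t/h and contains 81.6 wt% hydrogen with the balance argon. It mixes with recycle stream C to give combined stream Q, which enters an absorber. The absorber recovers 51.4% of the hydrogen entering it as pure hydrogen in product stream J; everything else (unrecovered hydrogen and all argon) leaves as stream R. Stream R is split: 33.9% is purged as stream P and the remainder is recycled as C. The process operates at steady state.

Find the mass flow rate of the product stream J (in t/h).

369.5 t/h

hydrogen in Q: m_A = 598×0.816 + (1−0.339)·(1−0.514)·m_A, so m_A = 487.97/0.6788 = 718.92 t/h.
Product J = 0.514×718.92 = 369.52 t/h.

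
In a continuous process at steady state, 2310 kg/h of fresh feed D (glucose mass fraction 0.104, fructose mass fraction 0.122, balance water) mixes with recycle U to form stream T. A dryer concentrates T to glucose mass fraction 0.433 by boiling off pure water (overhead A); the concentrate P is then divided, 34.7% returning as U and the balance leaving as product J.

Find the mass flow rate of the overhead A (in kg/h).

Overall glucose balance (none leaves overhead): glucose in fresh feed = glucose in product, i.e. 2310×0.104 = (1−0.347)·P·0.433.
P = 240.24/(0.433×0.653) = 849.66 kg/h.
Recycle U = 0.347×849.66 = 294.83 kg/h.
Combined feed T = 2310 + 294.83 = 2604.8 kg/h.
Overhead A = T − P = 2604.8 − 849.66 = 1755.2 kg/h.

1755 kg/h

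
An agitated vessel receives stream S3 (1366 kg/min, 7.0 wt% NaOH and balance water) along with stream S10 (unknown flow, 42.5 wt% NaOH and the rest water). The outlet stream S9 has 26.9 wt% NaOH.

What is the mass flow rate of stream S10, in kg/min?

1743 kg/min

Let S10 be the unknown flow. Total out = 1366 + S10.
NaOH balance: 95.62 + 0.425·S10 = 0.269·(1366 + S10)
(0.425 − 0.269)·S10 = 0.269×1366 − 95.62 = 271.83
S10 = 271.83 / 0.156 = 1742.5 kg/min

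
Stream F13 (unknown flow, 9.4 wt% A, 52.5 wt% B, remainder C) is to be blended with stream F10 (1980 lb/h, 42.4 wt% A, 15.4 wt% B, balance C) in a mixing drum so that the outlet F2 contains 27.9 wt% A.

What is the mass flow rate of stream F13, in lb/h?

Let F13 be the unknown flow. Total out = 1980 + F13.
A balance: 839.52 + 0.094·F13 = 0.279·(1980 + F13)
(0.094 − 0.279)·F13 = 0.279×1980 − 839.52 = -287.1
F13 = -287.1 / -0.185 = 1551.9 lb/h

1552 lb/h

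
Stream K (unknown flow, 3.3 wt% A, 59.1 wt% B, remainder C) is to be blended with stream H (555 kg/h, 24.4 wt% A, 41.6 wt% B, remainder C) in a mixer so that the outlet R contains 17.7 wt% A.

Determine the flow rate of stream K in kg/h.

258.2 kg/h

Let K be the unknown flow. Total out = 555 + K.
A balance: 135.42 + 0.033·K = 0.177·(555 + K)
(0.033 − 0.177)·K = 0.177×555 − 135.42 = -37.185
K = -37.185 / -0.144 = 258.23 kg/h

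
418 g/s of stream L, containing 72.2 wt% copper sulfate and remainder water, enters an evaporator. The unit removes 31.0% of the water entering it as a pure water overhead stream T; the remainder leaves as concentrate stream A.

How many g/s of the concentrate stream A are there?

382 g/s

water entering = 418×0.278 = 116.2 g/s; overhead removed = 0.310×116.2 = 36.023 g/s.
Concentrate = 418 − 36.023 = 381.98 g/s.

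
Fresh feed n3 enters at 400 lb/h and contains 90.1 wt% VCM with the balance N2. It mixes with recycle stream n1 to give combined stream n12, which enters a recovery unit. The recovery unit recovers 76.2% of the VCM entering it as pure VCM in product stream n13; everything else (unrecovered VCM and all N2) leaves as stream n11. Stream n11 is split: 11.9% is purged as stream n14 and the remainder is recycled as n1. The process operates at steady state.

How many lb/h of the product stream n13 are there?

347.5 lb/h

VCM in n12: m_A = 400×0.901 + (1−0.119)·(1−0.762)·m_A, so m_A = 360.4/0.7903 = 456.02 lb/h.
Product n13 = 0.762×456.02 = 347.48 lb/h.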